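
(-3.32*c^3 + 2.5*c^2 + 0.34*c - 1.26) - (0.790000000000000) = -3.32*c^3 + 2.5*c^2 + 0.34*c - 2.05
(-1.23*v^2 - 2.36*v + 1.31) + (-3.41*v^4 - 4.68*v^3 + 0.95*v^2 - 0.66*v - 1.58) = -3.41*v^4 - 4.68*v^3 - 0.28*v^2 - 3.02*v - 0.27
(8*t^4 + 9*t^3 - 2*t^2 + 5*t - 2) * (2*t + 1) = 16*t^5 + 26*t^4 + 5*t^3 + 8*t^2 + t - 2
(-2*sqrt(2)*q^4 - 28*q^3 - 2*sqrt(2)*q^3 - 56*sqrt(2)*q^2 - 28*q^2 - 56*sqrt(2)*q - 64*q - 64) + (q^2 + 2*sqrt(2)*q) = -2*sqrt(2)*q^4 - 28*q^3 - 2*sqrt(2)*q^3 - 56*sqrt(2)*q^2 - 27*q^2 - 54*sqrt(2)*q - 64*q - 64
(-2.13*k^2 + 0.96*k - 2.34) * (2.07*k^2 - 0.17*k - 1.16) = -4.4091*k^4 + 2.3493*k^3 - 2.5362*k^2 - 0.7158*k + 2.7144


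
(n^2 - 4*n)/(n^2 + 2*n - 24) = n/(n + 6)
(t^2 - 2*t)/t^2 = (t - 2)/t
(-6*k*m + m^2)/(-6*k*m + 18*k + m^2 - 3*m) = m/(m - 3)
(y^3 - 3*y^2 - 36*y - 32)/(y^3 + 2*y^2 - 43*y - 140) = (y^2 - 7*y - 8)/(y^2 - 2*y - 35)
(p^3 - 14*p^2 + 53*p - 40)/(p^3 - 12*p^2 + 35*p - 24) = (p - 5)/(p - 3)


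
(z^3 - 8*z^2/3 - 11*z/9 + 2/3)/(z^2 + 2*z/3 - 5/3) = (9*z^3 - 24*z^2 - 11*z + 6)/(3*(3*z^2 + 2*z - 5))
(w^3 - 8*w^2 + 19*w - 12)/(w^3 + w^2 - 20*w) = (w^2 - 4*w + 3)/(w*(w + 5))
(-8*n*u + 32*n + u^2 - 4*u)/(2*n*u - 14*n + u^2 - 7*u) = (-8*n*u + 32*n + u^2 - 4*u)/(2*n*u - 14*n + u^2 - 7*u)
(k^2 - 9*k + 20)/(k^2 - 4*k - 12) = (-k^2 + 9*k - 20)/(-k^2 + 4*k + 12)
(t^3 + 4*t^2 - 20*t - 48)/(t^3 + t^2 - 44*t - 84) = (t - 4)/(t - 7)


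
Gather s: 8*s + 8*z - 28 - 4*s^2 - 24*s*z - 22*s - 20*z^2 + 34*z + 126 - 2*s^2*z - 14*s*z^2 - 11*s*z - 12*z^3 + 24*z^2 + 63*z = s^2*(-2*z - 4) + s*(-14*z^2 - 35*z - 14) - 12*z^3 + 4*z^2 + 105*z + 98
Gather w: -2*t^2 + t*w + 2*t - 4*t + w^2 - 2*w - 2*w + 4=-2*t^2 - 2*t + w^2 + w*(t - 4) + 4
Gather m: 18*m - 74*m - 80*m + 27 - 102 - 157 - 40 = -136*m - 272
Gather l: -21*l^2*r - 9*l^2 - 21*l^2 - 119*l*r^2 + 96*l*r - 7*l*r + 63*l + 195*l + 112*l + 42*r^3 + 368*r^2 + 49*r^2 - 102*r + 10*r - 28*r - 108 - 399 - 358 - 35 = l^2*(-21*r - 30) + l*(-119*r^2 + 89*r + 370) + 42*r^3 + 417*r^2 - 120*r - 900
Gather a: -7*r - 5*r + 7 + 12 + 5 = 24 - 12*r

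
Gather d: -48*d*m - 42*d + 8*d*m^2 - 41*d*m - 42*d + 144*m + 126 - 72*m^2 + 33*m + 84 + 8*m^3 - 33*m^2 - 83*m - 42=d*(8*m^2 - 89*m - 84) + 8*m^3 - 105*m^2 + 94*m + 168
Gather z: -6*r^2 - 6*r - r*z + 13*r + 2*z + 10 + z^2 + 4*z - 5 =-6*r^2 + 7*r + z^2 + z*(6 - r) + 5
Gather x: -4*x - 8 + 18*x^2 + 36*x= 18*x^2 + 32*x - 8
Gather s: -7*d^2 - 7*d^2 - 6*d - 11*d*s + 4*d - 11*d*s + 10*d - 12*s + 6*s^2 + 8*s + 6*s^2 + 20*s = -14*d^2 + 8*d + 12*s^2 + s*(16 - 22*d)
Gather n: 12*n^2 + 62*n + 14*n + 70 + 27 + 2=12*n^2 + 76*n + 99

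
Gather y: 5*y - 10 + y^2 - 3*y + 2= y^2 + 2*y - 8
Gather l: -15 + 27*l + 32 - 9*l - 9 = 18*l + 8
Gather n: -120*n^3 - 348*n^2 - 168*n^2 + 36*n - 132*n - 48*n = -120*n^3 - 516*n^2 - 144*n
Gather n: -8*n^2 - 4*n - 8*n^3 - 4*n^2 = -8*n^3 - 12*n^2 - 4*n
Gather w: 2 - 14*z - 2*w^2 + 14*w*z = -2*w^2 + 14*w*z - 14*z + 2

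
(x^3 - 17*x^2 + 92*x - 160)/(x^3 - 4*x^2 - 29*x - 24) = (x^2 - 9*x + 20)/(x^2 + 4*x + 3)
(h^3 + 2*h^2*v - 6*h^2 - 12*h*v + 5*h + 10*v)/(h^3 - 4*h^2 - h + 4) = (h^2 + 2*h*v - 5*h - 10*v)/(h^2 - 3*h - 4)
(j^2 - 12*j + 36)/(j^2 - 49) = (j^2 - 12*j + 36)/(j^2 - 49)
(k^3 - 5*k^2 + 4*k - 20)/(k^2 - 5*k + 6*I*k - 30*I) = (k^2 + 4)/(k + 6*I)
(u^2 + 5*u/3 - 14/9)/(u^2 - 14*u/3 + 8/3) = (u + 7/3)/(u - 4)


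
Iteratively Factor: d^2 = (d)*(d)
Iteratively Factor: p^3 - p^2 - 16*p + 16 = (p - 4)*(p^2 + 3*p - 4) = (p - 4)*(p - 1)*(p + 4)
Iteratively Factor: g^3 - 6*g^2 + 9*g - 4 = (g - 1)*(g^2 - 5*g + 4) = (g - 1)^2*(g - 4)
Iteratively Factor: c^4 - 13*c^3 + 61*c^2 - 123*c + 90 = (c - 2)*(c^3 - 11*c^2 + 39*c - 45) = (c - 5)*(c - 2)*(c^2 - 6*c + 9) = (c - 5)*(c - 3)*(c - 2)*(c - 3)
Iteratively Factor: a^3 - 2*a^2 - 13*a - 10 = (a - 5)*(a^2 + 3*a + 2) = (a - 5)*(a + 1)*(a + 2)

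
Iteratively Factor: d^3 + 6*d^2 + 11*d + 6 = (d + 3)*(d^2 + 3*d + 2) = (d + 2)*(d + 3)*(d + 1)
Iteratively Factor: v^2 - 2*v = (v)*(v - 2)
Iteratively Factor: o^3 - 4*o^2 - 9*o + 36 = (o - 3)*(o^2 - o - 12) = (o - 3)*(o + 3)*(o - 4)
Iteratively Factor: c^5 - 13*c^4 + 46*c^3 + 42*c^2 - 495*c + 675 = (c - 3)*(c^4 - 10*c^3 + 16*c^2 + 90*c - 225) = (c - 5)*(c - 3)*(c^3 - 5*c^2 - 9*c + 45) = (c - 5)*(c - 3)*(c + 3)*(c^2 - 8*c + 15) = (c - 5)*(c - 3)^2*(c + 3)*(c - 5)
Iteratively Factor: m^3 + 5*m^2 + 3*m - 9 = (m - 1)*(m^2 + 6*m + 9) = (m - 1)*(m + 3)*(m + 3)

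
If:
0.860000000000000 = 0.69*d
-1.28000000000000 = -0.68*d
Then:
No Solution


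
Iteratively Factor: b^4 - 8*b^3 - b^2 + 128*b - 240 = (b - 3)*(b^3 - 5*b^2 - 16*b + 80) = (b - 3)*(b + 4)*(b^2 - 9*b + 20) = (b - 4)*(b - 3)*(b + 4)*(b - 5)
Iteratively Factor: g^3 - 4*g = (g)*(g^2 - 4) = g*(g + 2)*(g - 2)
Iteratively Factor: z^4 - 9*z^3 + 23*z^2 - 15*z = (z - 3)*(z^3 - 6*z^2 + 5*z) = (z - 5)*(z - 3)*(z^2 - z) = (z - 5)*(z - 3)*(z - 1)*(z)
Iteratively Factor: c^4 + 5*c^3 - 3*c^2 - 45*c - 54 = (c + 2)*(c^3 + 3*c^2 - 9*c - 27) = (c - 3)*(c + 2)*(c^2 + 6*c + 9) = (c - 3)*(c + 2)*(c + 3)*(c + 3)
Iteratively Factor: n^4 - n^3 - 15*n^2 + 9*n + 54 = (n - 3)*(n^3 + 2*n^2 - 9*n - 18) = (n - 3)*(n + 3)*(n^2 - n - 6) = (n - 3)^2*(n + 3)*(n + 2)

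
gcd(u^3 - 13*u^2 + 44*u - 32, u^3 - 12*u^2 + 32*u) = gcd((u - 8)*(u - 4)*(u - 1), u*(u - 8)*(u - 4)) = u^2 - 12*u + 32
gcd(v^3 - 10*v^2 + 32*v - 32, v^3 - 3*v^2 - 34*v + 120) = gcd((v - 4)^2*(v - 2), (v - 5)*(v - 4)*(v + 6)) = v - 4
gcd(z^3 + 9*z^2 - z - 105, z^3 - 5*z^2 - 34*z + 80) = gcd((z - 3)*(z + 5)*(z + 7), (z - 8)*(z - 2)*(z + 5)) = z + 5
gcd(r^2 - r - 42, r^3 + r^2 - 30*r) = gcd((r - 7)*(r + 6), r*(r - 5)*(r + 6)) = r + 6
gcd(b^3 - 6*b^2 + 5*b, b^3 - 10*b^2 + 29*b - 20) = b^2 - 6*b + 5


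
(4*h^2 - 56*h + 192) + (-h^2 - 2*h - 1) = 3*h^2 - 58*h + 191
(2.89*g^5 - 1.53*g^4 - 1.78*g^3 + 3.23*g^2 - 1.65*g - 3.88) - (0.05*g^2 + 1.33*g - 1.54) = 2.89*g^5 - 1.53*g^4 - 1.78*g^3 + 3.18*g^2 - 2.98*g - 2.34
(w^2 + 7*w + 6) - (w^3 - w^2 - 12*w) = -w^3 + 2*w^2 + 19*w + 6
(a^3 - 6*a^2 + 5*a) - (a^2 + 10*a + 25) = a^3 - 7*a^2 - 5*a - 25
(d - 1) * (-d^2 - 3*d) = -d^3 - 2*d^2 + 3*d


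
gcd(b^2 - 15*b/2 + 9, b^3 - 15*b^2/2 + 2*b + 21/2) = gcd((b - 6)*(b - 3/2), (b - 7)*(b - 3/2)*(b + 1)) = b - 3/2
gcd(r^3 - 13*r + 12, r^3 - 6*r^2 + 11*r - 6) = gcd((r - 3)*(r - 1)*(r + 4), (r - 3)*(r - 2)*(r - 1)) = r^2 - 4*r + 3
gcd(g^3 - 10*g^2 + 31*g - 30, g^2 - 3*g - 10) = g - 5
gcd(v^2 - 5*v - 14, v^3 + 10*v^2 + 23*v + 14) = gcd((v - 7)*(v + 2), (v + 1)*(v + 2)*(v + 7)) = v + 2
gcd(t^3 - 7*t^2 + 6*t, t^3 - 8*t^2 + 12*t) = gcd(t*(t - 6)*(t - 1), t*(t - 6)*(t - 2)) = t^2 - 6*t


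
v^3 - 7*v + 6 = (v - 2)*(v - 1)*(v + 3)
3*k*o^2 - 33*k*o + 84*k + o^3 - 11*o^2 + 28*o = (3*k + o)*(o - 7)*(o - 4)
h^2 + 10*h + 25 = (h + 5)^2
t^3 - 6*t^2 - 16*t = t*(t - 8)*(t + 2)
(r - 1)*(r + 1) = r^2 - 1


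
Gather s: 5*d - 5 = 5*d - 5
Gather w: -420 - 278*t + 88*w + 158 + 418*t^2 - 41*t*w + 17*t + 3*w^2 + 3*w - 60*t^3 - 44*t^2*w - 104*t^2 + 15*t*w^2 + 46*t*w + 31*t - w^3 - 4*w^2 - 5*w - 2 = -60*t^3 + 314*t^2 - 230*t - w^3 + w^2*(15*t - 1) + w*(-44*t^2 + 5*t + 86) - 264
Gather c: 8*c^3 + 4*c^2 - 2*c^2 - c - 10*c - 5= 8*c^3 + 2*c^2 - 11*c - 5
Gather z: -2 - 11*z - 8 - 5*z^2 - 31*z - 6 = -5*z^2 - 42*z - 16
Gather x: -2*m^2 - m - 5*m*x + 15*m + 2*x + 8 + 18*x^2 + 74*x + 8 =-2*m^2 + 14*m + 18*x^2 + x*(76 - 5*m) + 16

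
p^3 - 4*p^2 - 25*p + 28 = (p - 7)*(p - 1)*(p + 4)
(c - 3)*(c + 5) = c^2 + 2*c - 15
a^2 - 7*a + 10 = (a - 5)*(a - 2)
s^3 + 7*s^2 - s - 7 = (s - 1)*(s + 1)*(s + 7)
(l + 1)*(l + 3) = l^2 + 4*l + 3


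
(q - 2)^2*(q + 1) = q^3 - 3*q^2 + 4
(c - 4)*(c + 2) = c^2 - 2*c - 8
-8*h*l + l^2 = l*(-8*h + l)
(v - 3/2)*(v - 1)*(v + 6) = v^3 + 7*v^2/2 - 27*v/2 + 9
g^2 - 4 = (g - 2)*(g + 2)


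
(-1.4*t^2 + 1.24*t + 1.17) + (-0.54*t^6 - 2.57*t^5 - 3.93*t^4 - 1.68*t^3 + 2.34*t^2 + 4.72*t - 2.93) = -0.54*t^6 - 2.57*t^5 - 3.93*t^4 - 1.68*t^3 + 0.94*t^2 + 5.96*t - 1.76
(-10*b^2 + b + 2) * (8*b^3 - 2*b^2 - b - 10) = -80*b^5 + 28*b^4 + 24*b^3 + 95*b^2 - 12*b - 20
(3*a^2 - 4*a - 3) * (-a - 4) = -3*a^3 - 8*a^2 + 19*a + 12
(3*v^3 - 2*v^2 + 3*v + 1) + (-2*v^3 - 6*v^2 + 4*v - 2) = v^3 - 8*v^2 + 7*v - 1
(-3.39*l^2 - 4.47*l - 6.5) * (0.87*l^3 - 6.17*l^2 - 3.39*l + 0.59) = -2.9493*l^5 + 17.0274*l^4 + 33.417*l^3 + 53.2582*l^2 + 19.3977*l - 3.835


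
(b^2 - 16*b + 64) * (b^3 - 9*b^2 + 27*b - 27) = b^5 - 25*b^4 + 235*b^3 - 1035*b^2 + 2160*b - 1728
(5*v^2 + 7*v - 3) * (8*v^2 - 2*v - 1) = 40*v^4 + 46*v^3 - 43*v^2 - v + 3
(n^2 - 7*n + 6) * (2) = 2*n^2 - 14*n + 12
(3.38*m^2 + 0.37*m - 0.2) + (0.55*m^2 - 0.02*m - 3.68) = 3.93*m^2 + 0.35*m - 3.88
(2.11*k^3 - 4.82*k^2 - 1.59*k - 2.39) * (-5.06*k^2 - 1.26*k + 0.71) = -10.6766*k^5 + 21.7306*k^4 + 15.6167*k^3 + 10.6746*k^2 + 1.8825*k - 1.6969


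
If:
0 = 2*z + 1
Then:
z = -1/2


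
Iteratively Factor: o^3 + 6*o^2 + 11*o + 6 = (o + 1)*(o^2 + 5*o + 6) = (o + 1)*(o + 3)*(o + 2)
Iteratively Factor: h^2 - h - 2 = (h - 2)*(h + 1)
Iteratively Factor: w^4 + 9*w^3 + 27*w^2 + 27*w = (w + 3)*(w^3 + 6*w^2 + 9*w) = (w + 3)^2*(w^2 + 3*w) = (w + 3)^3*(w)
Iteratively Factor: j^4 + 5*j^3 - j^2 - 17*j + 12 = (j - 1)*(j^3 + 6*j^2 + 5*j - 12) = (j - 1)^2*(j^2 + 7*j + 12) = (j - 1)^2*(j + 4)*(j + 3)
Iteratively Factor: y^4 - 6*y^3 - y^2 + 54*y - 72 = (y - 4)*(y^3 - 2*y^2 - 9*y + 18) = (y - 4)*(y - 2)*(y^2 - 9) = (y - 4)*(y - 2)*(y + 3)*(y - 3)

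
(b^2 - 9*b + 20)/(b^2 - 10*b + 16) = (b^2 - 9*b + 20)/(b^2 - 10*b + 16)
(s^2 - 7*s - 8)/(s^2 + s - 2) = (s^2 - 7*s - 8)/(s^2 + s - 2)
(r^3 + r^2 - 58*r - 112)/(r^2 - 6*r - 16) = r + 7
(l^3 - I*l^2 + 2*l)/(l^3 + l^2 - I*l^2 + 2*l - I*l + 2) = l/(l + 1)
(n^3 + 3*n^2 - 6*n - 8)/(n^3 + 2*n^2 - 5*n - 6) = (n + 4)/(n + 3)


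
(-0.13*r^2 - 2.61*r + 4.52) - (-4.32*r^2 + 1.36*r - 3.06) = 4.19*r^2 - 3.97*r + 7.58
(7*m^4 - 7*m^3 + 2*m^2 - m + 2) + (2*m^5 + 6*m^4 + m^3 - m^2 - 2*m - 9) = 2*m^5 + 13*m^4 - 6*m^3 + m^2 - 3*m - 7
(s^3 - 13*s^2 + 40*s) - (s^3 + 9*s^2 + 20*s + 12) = -22*s^2 + 20*s - 12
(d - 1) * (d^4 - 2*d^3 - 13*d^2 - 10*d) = d^5 - 3*d^4 - 11*d^3 + 3*d^2 + 10*d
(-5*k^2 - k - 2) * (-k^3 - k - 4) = 5*k^5 + k^4 + 7*k^3 + 21*k^2 + 6*k + 8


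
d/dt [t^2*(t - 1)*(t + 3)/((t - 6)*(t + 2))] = 2*t*(t^4 - 5*t^3 - 32*t^2 - 30*t + 36)/(t^4 - 8*t^3 - 8*t^2 + 96*t + 144)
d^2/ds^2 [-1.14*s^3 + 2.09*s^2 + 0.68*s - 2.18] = 4.18 - 6.84*s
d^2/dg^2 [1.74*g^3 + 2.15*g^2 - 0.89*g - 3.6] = 10.44*g + 4.3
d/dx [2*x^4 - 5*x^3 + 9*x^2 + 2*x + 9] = 8*x^3 - 15*x^2 + 18*x + 2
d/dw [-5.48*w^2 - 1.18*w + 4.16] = -10.96*w - 1.18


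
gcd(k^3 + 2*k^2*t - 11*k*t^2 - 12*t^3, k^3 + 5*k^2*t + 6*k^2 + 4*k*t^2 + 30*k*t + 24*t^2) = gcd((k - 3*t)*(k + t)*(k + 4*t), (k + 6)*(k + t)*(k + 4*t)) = k^2 + 5*k*t + 4*t^2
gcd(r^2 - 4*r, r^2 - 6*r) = r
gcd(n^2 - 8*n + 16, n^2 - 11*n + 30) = 1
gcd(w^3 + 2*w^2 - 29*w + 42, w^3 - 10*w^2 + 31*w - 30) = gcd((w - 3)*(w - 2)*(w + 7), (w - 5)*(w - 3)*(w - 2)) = w^2 - 5*w + 6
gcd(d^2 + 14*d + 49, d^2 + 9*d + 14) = d + 7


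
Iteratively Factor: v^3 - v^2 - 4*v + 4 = (v - 2)*(v^2 + v - 2) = (v - 2)*(v + 2)*(v - 1)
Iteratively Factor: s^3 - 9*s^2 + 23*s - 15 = (s - 5)*(s^2 - 4*s + 3) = (s - 5)*(s - 1)*(s - 3)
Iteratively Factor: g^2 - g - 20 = (g + 4)*(g - 5)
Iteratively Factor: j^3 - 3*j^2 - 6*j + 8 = (j + 2)*(j^2 - 5*j + 4) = (j - 1)*(j + 2)*(j - 4)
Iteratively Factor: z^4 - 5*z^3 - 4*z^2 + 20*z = (z + 2)*(z^3 - 7*z^2 + 10*z) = (z - 2)*(z + 2)*(z^2 - 5*z) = (z - 5)*(z - 2)*(z + 2)*(z)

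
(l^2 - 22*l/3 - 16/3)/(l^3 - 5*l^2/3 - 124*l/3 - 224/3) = (3*l + 2)/(3*l^2 + 19*l + 28)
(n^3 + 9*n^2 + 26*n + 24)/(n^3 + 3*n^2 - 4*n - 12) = (n + 4)/(n - 2)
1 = 1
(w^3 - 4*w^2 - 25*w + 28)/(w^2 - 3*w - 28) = w - 1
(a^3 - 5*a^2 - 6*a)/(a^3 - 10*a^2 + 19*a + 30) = a/(a - 5)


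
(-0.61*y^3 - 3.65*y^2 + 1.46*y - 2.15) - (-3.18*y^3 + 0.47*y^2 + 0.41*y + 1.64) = 2.57*y^3 - 4.12*y^2 + 1.05*y - 3.79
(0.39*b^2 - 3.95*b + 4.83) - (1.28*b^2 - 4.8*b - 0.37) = -0.89*b^2 + 0.85*b + 5.2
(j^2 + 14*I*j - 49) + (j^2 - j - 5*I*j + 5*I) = 2*j^2 - j + 9*I*j - 49 + 5*I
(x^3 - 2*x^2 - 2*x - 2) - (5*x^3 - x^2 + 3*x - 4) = -4*x^3 - x^2 - 5*x + 2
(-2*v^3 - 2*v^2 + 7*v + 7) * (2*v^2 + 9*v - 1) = -4*v^5 - 22*v^4 - 2*v^3 + 79*v^2 + 56*v - 7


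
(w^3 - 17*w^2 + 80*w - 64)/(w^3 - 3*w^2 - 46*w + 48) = (w - 8)/(w + 6)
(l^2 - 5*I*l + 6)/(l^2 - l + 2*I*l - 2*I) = (l^2 - 5*I*l + 6)/(l^2 - l + 2*I*l - 2*I)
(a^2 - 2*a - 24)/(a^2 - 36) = (a + 4)/(a + 6)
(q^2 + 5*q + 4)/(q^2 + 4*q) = (q + 1)/q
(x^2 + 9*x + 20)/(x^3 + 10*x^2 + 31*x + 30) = (x + 4)/(x^2 + 5*x + 6)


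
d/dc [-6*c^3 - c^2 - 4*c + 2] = -18*c^2 - 2*c - 4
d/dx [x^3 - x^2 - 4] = x*(3*x - 2)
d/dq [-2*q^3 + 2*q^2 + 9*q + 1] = -6*q^2 + 4*q + 9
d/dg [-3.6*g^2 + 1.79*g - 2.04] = 1.79 - 7.2*g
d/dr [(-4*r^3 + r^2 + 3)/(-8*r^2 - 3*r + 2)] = (32*r^4 + 24*r^3 - 27*r^2 + 52*r + 9)/(64*r^4 + 48*r^3 - 23*r^2 - 12*r + 4)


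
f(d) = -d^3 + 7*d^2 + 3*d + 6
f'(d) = -3*d^2 + 14*d + 3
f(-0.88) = 9.46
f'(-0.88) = -11.64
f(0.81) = 12.49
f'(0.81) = 12.37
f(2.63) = 44.12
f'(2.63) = 19.07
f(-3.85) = 155.27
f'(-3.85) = -95.37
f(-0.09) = 5.79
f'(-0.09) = 1.72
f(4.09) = 66.95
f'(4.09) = 10.08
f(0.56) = 9.70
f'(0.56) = 9.90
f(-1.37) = 17.60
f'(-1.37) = -21.81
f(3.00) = 51.00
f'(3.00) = 18.00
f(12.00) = -678.00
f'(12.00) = -261.00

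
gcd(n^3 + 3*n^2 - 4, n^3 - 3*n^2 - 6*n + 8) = n^2 + n - 2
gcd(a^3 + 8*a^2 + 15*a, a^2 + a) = a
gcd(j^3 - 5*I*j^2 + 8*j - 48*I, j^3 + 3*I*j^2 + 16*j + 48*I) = j^2 - I*j + 12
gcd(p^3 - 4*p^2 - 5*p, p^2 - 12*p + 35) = p - 5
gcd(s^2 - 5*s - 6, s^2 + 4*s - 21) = 1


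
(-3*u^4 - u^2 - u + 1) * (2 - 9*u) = 27*u^5 - 6*u^4 + 9*u^3 + 7*u^2 - 11*u + 2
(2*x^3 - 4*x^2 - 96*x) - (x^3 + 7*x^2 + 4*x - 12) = x^3 - 11*x^2 - 100*x + 12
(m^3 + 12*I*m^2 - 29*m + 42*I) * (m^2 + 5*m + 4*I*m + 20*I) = m^5 + 5*m^4 + 16*I*m^4 - 77*m^3 + 80*I*m^3 - 385*m^2 - 74*I*m^2 - 168*m - 370*I*m - 840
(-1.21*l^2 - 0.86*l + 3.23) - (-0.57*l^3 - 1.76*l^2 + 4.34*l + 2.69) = 0.57*l^3 + 0.55*l^2 - 5.2*l + 0.54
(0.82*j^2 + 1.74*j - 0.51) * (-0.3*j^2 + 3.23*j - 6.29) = -0.246*j^4 + 2.1266*j^3 + 0.615399999999999*j^2 - 12.5919*j + 3.2079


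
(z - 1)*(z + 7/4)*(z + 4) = z^3 + 19*z^2/4 + 5*z/4 - 7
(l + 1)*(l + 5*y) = l^2 + 5*l*y + l + 5*y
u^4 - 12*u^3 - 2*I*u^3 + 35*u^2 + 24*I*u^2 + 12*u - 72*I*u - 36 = (u - 6)^2*(u - I)^2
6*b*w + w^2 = w*(6*b + w)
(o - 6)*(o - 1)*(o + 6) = o^3 - o^2 - 36*o + 36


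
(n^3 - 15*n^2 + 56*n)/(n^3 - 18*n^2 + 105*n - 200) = n*(n - 7)/(n^2 - 10*n + 25)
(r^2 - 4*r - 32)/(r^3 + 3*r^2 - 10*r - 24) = (r - 8)/(r^2 - r - 6)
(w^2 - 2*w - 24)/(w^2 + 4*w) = (w - 6)/w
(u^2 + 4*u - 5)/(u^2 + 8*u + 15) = (u - 1)/(u + 3)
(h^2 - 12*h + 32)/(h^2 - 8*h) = (h - 4)/h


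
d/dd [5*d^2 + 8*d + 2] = 10*d + 8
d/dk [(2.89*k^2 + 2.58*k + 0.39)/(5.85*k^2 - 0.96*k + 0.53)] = (-17.8674*k^2 - 1.4996*k + 1.7418)/(34.2225*k^4 - 11.232*k^3 + 7.1226*k^2 - 1.0176*k + 0.2809)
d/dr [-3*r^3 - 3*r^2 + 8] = 3*r*(-3*r - 2)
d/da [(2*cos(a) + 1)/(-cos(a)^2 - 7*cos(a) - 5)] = (-2*cos(a) - cos(2*a) + 2)*sin(a)/(cos(a)^2 + 7*cos(a) + 5)^2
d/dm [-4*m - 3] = -4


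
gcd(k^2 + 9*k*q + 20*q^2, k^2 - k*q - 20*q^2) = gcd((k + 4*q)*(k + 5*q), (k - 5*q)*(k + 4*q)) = k + 4*q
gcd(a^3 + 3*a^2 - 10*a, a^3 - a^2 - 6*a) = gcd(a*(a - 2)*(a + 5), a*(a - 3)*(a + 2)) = a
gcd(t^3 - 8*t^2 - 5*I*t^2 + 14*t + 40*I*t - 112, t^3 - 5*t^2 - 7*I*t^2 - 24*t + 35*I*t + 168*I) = t^2 + t*(-8 - 7*I) + 56*I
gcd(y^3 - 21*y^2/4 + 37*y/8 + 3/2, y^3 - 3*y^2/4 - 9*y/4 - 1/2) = y + 1/4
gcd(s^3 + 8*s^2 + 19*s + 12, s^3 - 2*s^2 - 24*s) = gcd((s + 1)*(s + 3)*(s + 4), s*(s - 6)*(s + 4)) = s + 4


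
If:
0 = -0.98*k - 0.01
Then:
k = -0.01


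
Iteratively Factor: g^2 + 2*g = (g)*(g + 2)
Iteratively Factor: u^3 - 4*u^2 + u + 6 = (u - 2)*(u^2 - 2*u - 3) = (u - 2)*(u + 1)*(u - 3)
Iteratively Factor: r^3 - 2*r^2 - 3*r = (r + 1)*(r^2 - 3*r) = r*(r + 1)*(r - 3)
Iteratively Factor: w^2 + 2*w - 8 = (w - 2)*(w + 4)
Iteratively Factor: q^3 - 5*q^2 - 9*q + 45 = (q - 5)*(q^2 - 9) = (q - 5)*(q - 3)*(q + 3)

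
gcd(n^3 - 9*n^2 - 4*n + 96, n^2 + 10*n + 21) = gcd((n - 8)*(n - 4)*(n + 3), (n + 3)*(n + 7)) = n + 3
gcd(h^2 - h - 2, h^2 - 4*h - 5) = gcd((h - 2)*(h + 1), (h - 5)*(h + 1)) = h + 1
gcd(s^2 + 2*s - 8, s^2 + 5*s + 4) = s + 4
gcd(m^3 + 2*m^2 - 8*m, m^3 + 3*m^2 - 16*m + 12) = m - 2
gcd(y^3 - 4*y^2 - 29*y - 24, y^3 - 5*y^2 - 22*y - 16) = y^2 - 7*y - 8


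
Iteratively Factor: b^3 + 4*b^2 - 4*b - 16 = (b + 2)*(b^2 + 2*b - 8) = (b - 2)*(b + 2)*(b + 4)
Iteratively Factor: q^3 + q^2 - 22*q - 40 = (q - 5)*(q^2 + 6*q + 8) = (q - 5)*(q + 4)*(q + 2)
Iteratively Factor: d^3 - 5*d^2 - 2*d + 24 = (d + 2)*(d^2 - 7*d + 12) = (d - 4)*(d + 2)*(d - 3)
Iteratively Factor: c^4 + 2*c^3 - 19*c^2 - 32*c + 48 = (c + 4)*(c^3 - 2*c^2 - 11*c + 12) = (c - 1)*(c + 4)*(c^2 - c - 12) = (c - 4)*(c - 1)*(c + 4)*(c + 3)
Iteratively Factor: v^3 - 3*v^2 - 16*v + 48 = (v - 3)*(v^2 - 16) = (v - 3)*(v + 4)*(v - 4)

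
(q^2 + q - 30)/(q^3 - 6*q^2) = (q^2 + q - 30)/(q^2*(q - 6))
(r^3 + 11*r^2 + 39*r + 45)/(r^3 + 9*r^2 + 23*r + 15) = (r + 3)/(r + 1)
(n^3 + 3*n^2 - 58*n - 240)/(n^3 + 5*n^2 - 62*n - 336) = (n + 5)/(n + 7)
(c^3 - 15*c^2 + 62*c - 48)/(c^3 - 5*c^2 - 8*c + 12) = (c - 8)/(c + 2)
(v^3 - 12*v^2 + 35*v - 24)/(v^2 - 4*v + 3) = v - 8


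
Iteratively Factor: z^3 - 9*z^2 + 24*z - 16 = (z - 4)*(z^2 - 5*z + 4) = (z - 4)*(z - 1)*(z - 4)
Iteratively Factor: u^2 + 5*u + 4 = (u + 4)*(u + 1)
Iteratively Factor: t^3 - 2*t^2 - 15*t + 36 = (t - 3)*(t^2 + t - 12) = (t - 3)*(t + 4)*(t - 3)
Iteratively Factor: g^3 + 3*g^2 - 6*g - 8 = (g + 1)*(g^2 + 2*g - 8) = (g - 2)*(g + 1)*(g + 4)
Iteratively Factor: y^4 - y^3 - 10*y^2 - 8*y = (y)*(y^3 - y^2 - 10*y - 8) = y*(y + 1)*(y^2 - 2*y - 8) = y*(y + 1)*(y + 2)*(y - 4)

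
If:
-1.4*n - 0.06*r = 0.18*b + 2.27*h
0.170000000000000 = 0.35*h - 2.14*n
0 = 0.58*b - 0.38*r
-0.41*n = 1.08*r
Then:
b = 0.02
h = 0.04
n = -0.07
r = 0.03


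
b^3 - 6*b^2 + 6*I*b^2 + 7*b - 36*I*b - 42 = (b - 6)*(b - I)*(b + 7*I)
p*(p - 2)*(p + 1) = p^3 - p^2 - 2*p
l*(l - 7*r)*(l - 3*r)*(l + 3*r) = l^4 - 7*l^3*r - 9*l^2*r^2 + 63*l*r^3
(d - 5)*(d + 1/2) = d^2 - 9*d/2 - 5/2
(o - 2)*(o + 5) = o^2 + 3*o - 10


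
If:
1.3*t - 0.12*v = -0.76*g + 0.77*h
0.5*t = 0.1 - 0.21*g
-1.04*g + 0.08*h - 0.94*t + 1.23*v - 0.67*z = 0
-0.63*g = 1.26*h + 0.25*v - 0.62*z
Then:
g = 0.586015571329269*z - 0.429273113263153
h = 0.0303779723634058*z + 0.231981624158036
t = 0.380294707570524 - 0.246126539958293*z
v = 0.850135779538676*z - 0.0874191403333573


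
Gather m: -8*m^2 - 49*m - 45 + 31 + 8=-8*m^2 - 49*m - 6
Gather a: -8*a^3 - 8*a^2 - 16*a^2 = -8*a^3 - 24*a^2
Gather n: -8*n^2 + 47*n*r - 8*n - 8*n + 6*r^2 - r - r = -8*n^2 + n*(47*r - 16) + 6*r^2 - 2*r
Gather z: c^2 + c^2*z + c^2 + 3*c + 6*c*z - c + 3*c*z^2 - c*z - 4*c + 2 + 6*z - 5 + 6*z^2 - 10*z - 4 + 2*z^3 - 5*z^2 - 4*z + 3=2*c^2 - 2*c + 2*z^3 + z^2*(3*c + 1) + z*(c^2 + 5*c - 8) - 4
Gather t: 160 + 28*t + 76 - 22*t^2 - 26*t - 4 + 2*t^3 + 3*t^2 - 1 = 2*t^3 - 19*t^2 + 2*t + 231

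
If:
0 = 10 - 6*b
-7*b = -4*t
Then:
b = 5/3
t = 35/12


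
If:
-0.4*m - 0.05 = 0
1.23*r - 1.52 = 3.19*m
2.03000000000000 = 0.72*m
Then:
No Solution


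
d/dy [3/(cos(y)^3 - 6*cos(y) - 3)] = 9*(cos(y)^2 - 2)*sin(y)/(-cos(y)^3 + 6*cos(y) + 3)^2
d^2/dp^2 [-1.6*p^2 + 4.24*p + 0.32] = -3.20000000000000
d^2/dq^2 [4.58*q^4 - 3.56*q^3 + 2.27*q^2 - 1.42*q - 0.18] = 54.96*q^2 - 21.36*q + 4.54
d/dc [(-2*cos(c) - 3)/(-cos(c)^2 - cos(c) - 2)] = (6*cos(c) + cos(2*c))*sin(c)/(cos(c)^2 + cos(c) + 2)^2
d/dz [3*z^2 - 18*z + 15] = 6*z - 18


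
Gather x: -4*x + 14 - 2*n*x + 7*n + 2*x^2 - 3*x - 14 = 7*n + 2*x^2 + x*(-2*n - 7)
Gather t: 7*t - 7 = 7*t - 7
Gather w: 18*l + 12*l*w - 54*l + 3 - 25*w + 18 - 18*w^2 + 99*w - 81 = -36*l - 18*w^2 + w*(12*l + 74) - 60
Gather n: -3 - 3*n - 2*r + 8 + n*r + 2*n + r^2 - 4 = n*(r - 1) + r^2 - 2*r + 1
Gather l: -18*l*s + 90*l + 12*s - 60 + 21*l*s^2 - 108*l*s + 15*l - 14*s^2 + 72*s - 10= l*(21*s^2 - 126*s + 105) - 14*s^2 + 84*s - 70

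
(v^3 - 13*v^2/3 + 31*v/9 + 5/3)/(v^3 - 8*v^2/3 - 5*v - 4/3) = (v^2 - 14*v/3 + 5)/(v^2 - 3*v - 4)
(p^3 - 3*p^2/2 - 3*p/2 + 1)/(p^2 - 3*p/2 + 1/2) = (p^2 - p - 2)/(p - 1)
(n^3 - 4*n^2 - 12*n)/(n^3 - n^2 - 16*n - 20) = n*(n - 6)/(n^2 - 3*n - 10)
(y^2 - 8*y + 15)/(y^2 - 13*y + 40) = (y - 3)/(y - 8)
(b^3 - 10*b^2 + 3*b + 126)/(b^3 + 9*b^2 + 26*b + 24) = (b^2 - 13*b + 42)/(b^2 + 6*b + 8)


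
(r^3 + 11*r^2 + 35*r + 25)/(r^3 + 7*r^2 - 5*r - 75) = (r + 1)/(r - 3)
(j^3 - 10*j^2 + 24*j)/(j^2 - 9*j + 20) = j*(j - 6)/(j - 5)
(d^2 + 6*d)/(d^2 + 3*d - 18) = d/(d - 3)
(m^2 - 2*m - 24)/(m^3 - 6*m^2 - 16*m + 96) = 1/(m - 4)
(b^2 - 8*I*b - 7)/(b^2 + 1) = (b - 7*I)/(b + I)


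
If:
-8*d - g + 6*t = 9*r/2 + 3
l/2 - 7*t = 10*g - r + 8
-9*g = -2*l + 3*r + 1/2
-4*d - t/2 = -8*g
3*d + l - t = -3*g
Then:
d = 19553/11374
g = 6839/11374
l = -63088/5687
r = -53265/5687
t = -500/121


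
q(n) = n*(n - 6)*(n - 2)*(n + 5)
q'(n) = n*(n - 6)*(n - 2) + n*(n - 6)*(n + 5) + n*(n - 2)*(n + 5) + (n - 6)*(n - 2)*(n + 5) = 4*n^3 - 9*n^2 - 56*n + 60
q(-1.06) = -90.23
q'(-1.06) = 104.48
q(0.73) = 28.00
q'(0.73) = 15.88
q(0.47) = 21.75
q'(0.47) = 32.11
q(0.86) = 29.53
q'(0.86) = 7.73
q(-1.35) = -121.33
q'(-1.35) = 109.36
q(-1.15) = -99.72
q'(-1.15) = 106.41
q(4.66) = -160.45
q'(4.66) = 8.38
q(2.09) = -5.21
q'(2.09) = -59.84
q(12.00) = 12240.00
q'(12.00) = 5004.00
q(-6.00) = 576.00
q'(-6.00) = -792.00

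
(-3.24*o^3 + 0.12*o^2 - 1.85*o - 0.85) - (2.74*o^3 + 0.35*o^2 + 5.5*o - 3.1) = -5.98*o^3 - 0.23*o^2 - 7.35*o + 2.25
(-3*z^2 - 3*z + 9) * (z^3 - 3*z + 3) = -3*z^5 - 3*z^4 + 18*z^3 - 36*z + 27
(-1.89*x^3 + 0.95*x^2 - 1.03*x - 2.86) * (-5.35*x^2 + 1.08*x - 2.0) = 10.1115*x^5 - 7.1237*x^4 + 10.3165*x^3 + 12.2886*x^2 - 1.0288*x + 5.72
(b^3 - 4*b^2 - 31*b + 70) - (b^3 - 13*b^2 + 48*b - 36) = 9*b^2 - 79*b + 106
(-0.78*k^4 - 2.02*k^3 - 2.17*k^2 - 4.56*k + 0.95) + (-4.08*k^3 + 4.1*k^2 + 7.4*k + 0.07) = -0.78*k^4 - 6.1*k^3 + 1.93*k^2 + 2.84*k + 1.02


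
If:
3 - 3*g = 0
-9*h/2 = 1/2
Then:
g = 1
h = -1/9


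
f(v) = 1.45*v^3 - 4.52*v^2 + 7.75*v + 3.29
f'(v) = 4.35*v^2 - 9.04*v + 7.75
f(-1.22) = -15.53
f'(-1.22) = 25.25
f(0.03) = 3.52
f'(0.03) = 7.48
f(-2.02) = -42.76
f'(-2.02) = 43.76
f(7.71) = 458.91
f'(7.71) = 196.63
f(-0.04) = 2.97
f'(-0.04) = 8.12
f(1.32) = 8.98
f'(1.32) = 3.40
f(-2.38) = -60.31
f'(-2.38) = 53.91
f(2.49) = 16.95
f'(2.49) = 12.21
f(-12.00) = -3246.19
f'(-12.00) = 742.63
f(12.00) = 1951.01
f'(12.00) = 525.67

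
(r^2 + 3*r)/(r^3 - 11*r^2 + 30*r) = (r + 3)/(r^2 - 11*r + 30)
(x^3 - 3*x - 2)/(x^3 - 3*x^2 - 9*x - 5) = (x - 2)/(x - 5)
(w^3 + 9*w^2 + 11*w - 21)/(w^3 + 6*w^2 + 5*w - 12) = (w + 7)/(w + 4)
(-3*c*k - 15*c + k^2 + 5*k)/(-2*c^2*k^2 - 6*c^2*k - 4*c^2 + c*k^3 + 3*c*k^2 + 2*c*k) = (3*c*k + 15*c - k^2 - 5*k)/(c*(2*c*k^2 + 6*c*k + 4*c - k^3 - 3*k^2 - 2*k))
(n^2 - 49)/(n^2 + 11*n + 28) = (n - 7)/(n + 4)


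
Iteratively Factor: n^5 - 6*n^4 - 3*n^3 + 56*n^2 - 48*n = (n - 1)*(n^4 - 5*n^3 - 8*n^2 + 48*n) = (n - 1)*(n + 3)*(n^3 - 8*n^2 + 16*n) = (n - 4)*(n - 1)*(n + 3)*(n^2 - 4*n) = (n - 4)^2*(n - 1)*(n + 3)*(n)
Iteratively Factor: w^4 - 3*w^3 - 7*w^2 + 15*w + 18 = (w + 2)*(w^3 - 5*w^2 + 3*w + 9) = (w - 3)*(w + 2)*(w^2 - 2*w - 3) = (w - 3)^2*(w + 2)*(w + 1)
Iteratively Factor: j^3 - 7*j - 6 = (j - 3)*(j^2 + 3*j + 2) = (j - 3)*(j + 2)*(j + 1)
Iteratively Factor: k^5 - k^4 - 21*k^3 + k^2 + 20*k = (k - 1)*(k^4 - 21*k^2 - 20*k) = (k - 5)*(k - 1)*(k^3 + 5*k^2 + 4*k) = (k - 5)*(k - 1)*(k + 4)*(k^2 + k) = (k - 5)*(k - 1)*(k + 1)*(k + 4)*(k)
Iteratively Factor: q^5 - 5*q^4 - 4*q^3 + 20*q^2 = (q - 2)*(q^4 - 3*q^3 - 10*q^2) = q*(q - 2)*(q^3 - 3*q^2 - 10*q) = q^2*(q - 2)*(q^2 - 3*q - 10) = q^2*(q - 5)*(q - 2)*(q + 2)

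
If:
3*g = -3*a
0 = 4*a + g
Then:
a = 0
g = 0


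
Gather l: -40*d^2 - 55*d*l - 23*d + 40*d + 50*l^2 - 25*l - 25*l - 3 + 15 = -40*d^2 + 17*d + 50*l^2 + l*(-55*d - 50) + 12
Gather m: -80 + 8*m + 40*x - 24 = 8*m + 40*x - 104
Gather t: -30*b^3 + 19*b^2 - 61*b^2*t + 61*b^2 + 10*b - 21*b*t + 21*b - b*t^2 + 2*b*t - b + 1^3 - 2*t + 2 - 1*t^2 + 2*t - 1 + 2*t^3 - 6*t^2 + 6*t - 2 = -30*b^3 + 80*b^2 + 30*b + 2*t^3 + t^2*(-b - 7) + t*(-61*b^2 - 19*b + 6)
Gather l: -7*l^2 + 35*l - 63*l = -7*l^2 - 28*l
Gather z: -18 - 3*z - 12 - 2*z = -5*z - 30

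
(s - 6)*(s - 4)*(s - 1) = s^3 - 11*s^2 + 34*s - 24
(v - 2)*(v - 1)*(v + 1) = v^3 - 2*v^2 - v + 2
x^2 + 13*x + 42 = (x + 6)*(x + 7)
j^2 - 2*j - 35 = (j - 7)*(j + 5)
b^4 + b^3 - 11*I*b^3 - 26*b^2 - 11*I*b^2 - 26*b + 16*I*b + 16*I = (b - 8*I)*(b - 2*I)*(-I*b - I)*(I*b + 1)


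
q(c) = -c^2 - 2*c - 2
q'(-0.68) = -0.64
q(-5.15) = -18.22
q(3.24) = -18.98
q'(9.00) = -20.00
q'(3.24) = -8.48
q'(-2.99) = 3.98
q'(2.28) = -6.56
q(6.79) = -61.68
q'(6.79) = -15.58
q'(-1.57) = 1.14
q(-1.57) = -1.32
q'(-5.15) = 8.30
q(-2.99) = -4.96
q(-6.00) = -26.00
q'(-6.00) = 10.00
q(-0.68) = -1.10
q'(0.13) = -2.26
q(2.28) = -11.76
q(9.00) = -101.00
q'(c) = -2*c - 2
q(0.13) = -2.28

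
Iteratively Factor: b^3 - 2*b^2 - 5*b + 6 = (b + 2)*(b^2 - 4*b + 3) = (b - 1)*(b + 2)*(b - 3)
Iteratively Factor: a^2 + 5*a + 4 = (a + 4)*(a + 1)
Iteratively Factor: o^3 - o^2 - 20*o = (o - 5)*(o^2 + 4*o) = o*(o - 5)*(o + 4)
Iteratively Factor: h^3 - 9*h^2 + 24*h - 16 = (h - 4)*(h^2 - 5*h + 4) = (h - 4)*(h - 1)*(h - 4)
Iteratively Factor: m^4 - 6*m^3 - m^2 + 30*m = (m + 2)*(m^3 - 8*m^2 + 15*m) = (m - 5)*(m + 2)*(m^2 - 3*m) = m*(m - 5)*(m + 2)*(m - 3)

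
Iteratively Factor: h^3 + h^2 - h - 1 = (h + 1)*(h^2 - 1) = (h - 1)*(h + 1)*(h + 1)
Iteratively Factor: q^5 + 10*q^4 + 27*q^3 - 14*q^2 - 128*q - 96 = (q - 2)*(q^4 + 12*q^3 + 51*q^2 + 88*q + 48) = (q - 2)*(q + 4)*(q^3 + 8*q^2 + 19*q + 12) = (q - 2)*(q + 4)^2*(q^2 + 4*q + 3) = (q - 2)*(q + 1)*(q + 4)^2*(q + 3)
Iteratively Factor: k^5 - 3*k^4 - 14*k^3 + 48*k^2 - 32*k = (k)*(k^4 - 3*k^3 - 14*k^2 + 48*k - 32) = k*(k - 2)*(k^3 - k^2 - 16*k + 16) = k*(k - 4)*(k - 2)*(k^2 + 3*k - 4) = k*(k - 4)*(k - 2)*(k + 4)*(k - 1)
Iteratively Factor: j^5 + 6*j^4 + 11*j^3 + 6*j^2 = (j + 2)*(j^4 + 4*j^3 + 3*j^2) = (j + 2)*(j + 3)*(j^3 + j^2) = j*(j + 2)*(j + 3)*(j^2 + j) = j^2*(j + 2)*(j + 3)*(j + 1)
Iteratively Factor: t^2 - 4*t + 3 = (t - 1)*(t - 3)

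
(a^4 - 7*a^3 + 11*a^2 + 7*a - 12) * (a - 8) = a^5 - 15*a^4 + 67*a^3 - 81*a^2 - 68*a + 96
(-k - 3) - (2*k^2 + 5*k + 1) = -2*k^2 - 6*k - 4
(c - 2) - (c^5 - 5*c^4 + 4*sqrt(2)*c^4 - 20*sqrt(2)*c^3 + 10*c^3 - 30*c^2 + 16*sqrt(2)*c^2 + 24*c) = -c^5 - 4*sqrt(2)*c^4 + 5*c^4 - 10*c^3 + 20*sqrt(2)*c^3 - 16*sqrt(2)*c^2 + 30*c^2 - 23*c - 2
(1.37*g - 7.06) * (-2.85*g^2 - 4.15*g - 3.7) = -3.9045*g^3 + 14.4355*g^2 + 24.23*g + 26.122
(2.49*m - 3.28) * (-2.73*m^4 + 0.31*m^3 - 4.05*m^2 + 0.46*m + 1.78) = -6.7977*m^5 + 9.7263*m^4 - 11.1013*m^3 + 14.4294*m^2 + 2.9234*m - 5.8384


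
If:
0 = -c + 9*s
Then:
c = 9*s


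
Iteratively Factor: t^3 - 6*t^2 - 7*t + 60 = (t + 3)*(t^2 - 9*t + 20) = (t - 4)*(t + 3)*(t - 5)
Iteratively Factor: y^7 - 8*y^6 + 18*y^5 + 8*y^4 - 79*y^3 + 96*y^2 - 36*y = (y - 1)*(y^6 - 7*y^5 + 11*y^4 + 19*y^3 - 60*y^2 + 36*y) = (y - 2)*(y - 1)*(y^5 - 5*y^4 + y^3 + 21*y^2 - 18*y) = (y - 3)*(y - 2)*(y - 1)*(y^4 - 2*y^3 - 5*y^2 + 6*y) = (y - 3)*(y - 2)*(y - 1)*(y + 2)*(y^3 - 4*y^2 + 3*y) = (y - 3)*(y - 2)*(y - 1)^2*(y + 2)*(y^2 - 3*y) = y*(y - 3)*(y - 2)*(y - 1)^2*(y + 2)*(y - 3)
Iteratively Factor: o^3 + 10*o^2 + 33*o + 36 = (o + 3)*(o^2 + 7*o + 12) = (o + 3)*(o + 4)*(o + 3)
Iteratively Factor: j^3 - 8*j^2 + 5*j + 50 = (j + 2)*(j^2 - 10*j + 25) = (j - 5)*(j + 2)*(j - 5)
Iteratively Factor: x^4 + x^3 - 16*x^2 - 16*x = (x + 4)*(x^3 - 3*x^2 - 4*x) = x*(x + 4)*(x^2 - 3*x - 4) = x*(x - 4)*(x + 4)*(x + 1)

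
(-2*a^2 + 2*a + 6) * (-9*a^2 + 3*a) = 18*a^4 - 24*a^3 - 48*a^2 + 18*a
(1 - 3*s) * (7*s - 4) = -21*s^2 + 19*s - 4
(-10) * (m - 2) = 20 - 10*m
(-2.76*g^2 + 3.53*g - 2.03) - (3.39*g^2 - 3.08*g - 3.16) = -6.15*g^2 + 6.61*g + 1.13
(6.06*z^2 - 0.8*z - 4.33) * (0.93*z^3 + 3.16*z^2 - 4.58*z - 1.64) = 5.6358*z^5 + 18.4056*z^4 - 34.3097*z^3 - 19.9572*z^2 + 21.1434*z + 7.1012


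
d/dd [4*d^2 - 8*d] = 8*d - 8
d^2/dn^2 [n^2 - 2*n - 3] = 2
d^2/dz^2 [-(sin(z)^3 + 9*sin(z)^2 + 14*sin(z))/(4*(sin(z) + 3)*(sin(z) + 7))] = (sin(z)^4 + 9*sin(z)^3 + 30*sin(z)^2 + 18*sin(z) - 6)/(4*(sin(z) + 3)^3)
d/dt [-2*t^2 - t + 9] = -4*t - 1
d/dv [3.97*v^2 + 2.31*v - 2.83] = 7.94*v + 2.31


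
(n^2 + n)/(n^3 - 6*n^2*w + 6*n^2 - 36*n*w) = (n + 1)/(n^2 - 6*n*w + 6*n - 36*w)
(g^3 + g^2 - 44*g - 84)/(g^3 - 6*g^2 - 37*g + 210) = (g + 2)/(g - 5)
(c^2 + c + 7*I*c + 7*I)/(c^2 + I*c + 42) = (c + 1)/(c - 6*I)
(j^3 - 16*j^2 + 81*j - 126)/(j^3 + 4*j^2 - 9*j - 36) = (j^2 - 13*j + 42)/(j^2 + 7*j + 12)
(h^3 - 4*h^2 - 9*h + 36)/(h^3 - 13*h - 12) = (h - 3)/(h + 1)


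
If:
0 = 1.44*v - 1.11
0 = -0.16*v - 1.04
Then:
No Solution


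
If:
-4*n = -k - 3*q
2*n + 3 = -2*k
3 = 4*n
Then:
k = -9/4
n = 3/4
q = 7/4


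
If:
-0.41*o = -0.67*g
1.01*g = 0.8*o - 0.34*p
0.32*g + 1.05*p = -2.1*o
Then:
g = 0.00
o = 0.00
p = 0.00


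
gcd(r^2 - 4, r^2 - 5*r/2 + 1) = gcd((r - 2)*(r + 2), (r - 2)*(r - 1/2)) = r - 2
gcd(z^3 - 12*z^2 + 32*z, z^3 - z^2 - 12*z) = z^2 - 4*z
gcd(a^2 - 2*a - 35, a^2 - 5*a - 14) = a - 7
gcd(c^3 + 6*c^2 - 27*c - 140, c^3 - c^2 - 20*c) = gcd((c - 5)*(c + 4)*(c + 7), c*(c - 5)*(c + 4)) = c^2 - c - 20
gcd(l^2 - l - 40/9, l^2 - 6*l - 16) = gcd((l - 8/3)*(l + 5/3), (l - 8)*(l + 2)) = 1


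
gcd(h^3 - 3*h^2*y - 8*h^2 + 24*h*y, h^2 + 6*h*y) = h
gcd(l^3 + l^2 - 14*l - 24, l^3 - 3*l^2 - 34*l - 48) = l^2 + 5*l + 6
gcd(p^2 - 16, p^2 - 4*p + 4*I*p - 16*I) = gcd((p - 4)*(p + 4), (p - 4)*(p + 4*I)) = p - 4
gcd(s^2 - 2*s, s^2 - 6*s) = s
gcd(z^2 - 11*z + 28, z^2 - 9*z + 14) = z - 7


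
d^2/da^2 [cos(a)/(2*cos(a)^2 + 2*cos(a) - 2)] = ((1 - cos(a)^2)^2 - cos(a)^5 - 4*cos(a)^3 + cos(a)^2 + 5*cos(a) + 1)/(2*(cos(a)^2 + cos(a) - 1)^3)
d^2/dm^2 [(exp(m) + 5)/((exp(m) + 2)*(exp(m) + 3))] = (exp(4*m) + 15*exp(3*m) + 39*exp(2*m) - 25*exp(m) - 114)*exp(m)/(exp(6*m) + 15*exp(5*m) + 93*exp(4*m) + 305*exp(3*m) + 558*exp(2*m) + 540*exp(m) + 216)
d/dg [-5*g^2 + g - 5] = 1 - 10*g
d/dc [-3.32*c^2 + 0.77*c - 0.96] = 0.77 - 6.64*c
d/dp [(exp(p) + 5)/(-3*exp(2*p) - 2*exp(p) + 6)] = (3*exp(2*p) + 30*exp(p) + 16)*exp(p)/(9*exp(4*p) + 12*exp(3*p) - 32*exp(2*p) - 24*exp(p) + 36)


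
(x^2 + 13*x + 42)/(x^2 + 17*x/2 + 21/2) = 2*(x + 6)/(2*x + 3)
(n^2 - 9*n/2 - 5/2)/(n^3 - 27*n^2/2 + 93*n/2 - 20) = (2*n + 1)/(2*n^2 - 17*n + 8)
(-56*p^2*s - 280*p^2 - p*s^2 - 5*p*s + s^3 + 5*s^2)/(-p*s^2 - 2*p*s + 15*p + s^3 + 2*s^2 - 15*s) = (56*p^2 + p*s - s^2)/(p*s - 3*p - s^2 + 3*s)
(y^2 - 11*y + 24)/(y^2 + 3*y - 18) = (y - 8)/(y + 6)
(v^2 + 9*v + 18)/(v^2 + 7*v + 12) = (v + 6)/(v + 4)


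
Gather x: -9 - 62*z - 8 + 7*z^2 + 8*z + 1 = 7*z^2 - 54*z - 16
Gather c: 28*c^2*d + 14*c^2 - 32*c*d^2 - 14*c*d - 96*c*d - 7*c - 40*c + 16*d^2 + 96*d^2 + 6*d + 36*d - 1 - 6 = c^2*(28*d + 14) + c*(-32*d^2 - 110*d - 47) + 112*d^2 + 42*d - 7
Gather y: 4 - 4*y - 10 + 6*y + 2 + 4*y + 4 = 6*y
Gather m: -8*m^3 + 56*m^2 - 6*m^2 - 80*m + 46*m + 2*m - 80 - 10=-8*m^3 + 50*m^2 - 32*m - 90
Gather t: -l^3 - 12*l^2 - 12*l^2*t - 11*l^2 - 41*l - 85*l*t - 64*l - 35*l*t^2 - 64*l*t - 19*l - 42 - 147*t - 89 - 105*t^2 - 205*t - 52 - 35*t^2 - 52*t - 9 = -l^3 - 23*l^2 - 124*l + t^2*(-35*l - 140) + t*(-12*l^2 - 149*l - 404) - 192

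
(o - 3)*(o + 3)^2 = o^3 + 3*o^2 - 9*o - 27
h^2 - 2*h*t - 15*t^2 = (h - 5*t)*(h + 3*t)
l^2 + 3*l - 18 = (l - 3)*(l + 6)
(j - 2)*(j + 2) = j^2 - 4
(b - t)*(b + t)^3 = b^4 + 2*b^3*t - 2*b*t^3 - t^4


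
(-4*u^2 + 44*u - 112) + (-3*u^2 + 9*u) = -7*u^2 + 53*u - 112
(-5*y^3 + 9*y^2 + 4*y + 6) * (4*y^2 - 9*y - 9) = -20*y^5 + 81*y^4 - 20*y^3 - 93*y^2 - 90*y - 54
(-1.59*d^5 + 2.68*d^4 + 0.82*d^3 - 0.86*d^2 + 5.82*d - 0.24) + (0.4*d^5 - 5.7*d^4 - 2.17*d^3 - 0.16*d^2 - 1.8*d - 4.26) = -1.19*d^5 - 3.02*d^4 - 1.35*d^3 - 1.02*d^2 + 4.02*d - 4.5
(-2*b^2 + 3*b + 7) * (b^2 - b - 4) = -2*b^4 + 5*b^3 + 12*b^2 - 19*b - 28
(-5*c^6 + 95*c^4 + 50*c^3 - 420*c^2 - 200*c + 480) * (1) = -5*c^6 + 95*c^4 + 50*c^3 - 420*c^2 - 200*c + 480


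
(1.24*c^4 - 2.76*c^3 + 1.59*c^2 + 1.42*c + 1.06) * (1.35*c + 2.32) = 1.674*c^5 - 0.8492*c^4 - 4.2567*c^3 + 5.6058*c^2 + 4.7254*c + 2.4592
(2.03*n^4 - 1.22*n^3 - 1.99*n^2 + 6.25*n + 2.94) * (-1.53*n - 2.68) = -3.1059*n^5 - 3.5738*n^4 + 6.3143*n^3 - 4.2293*n^2 - 21.2482*n - 7.8792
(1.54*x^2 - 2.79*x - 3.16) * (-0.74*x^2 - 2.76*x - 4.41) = -1.1396*x^4 - 2.1858*x^3 + 3.2474*x^2 + 21.0255*x + 13.9356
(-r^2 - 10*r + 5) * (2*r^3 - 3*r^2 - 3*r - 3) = -2*r^5 - 17*r^4 + 43*r^3 + 18*r^2 + 15*r - 15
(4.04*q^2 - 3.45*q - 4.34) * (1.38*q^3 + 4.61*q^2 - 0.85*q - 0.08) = 5.5752*q^5 + 13.8634*q^4 - 25.3277*q^3 - 17.3981*q^2 + 3.965*q + 0.3472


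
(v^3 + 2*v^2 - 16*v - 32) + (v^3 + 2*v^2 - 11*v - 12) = 2*v^3 + 4*v^2 - 27*v - 44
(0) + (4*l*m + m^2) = 4*l*m + m^2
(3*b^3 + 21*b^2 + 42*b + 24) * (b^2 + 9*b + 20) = 3*b^5 + 48*b^4 + 291*b^3 + 822*b^2 + 1056*b + 480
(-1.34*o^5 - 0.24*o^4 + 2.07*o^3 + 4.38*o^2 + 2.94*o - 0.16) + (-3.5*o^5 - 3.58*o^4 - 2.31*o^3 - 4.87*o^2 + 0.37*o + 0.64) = -4.84*o^5 - 3.82*o^4 - 0.24*o^3 - 0.49*o^2 + 3.31*o + 0.48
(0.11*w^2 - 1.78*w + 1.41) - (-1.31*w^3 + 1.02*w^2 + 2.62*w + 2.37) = 1.31*w^3 - 0.91*w^2 - 4.4*w - 0.96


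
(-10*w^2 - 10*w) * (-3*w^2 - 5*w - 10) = 30*w^4 + 80*w^3 + 150*w^2 + 100*w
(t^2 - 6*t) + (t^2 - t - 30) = 2*t^2 - 7*t - 30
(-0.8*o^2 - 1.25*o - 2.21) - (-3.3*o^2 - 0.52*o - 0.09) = 2.5*o^2 - 0.73*o - 2.12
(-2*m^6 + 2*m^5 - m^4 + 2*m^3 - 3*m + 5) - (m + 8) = -2*m^6 + 2*m^5 - m^4 + 2*m^3 - 4*m - 3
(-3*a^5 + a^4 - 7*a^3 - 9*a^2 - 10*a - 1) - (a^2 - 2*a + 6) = -3*a^5 + a^4 - 7*a^3 - 10*a^2 - 8*a - 7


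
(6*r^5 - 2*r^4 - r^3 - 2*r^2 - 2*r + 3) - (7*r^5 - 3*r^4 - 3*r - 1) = -r^5 + r^4 - r^3 - 2*r^2 + r + 4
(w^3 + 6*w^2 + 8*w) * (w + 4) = w^4 + 10*w^3 + 32*w^2 + 32*w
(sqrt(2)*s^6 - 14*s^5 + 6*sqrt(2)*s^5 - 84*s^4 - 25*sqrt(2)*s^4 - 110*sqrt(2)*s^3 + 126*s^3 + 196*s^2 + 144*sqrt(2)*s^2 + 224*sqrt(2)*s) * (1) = sqrt(2)*s^6 - 14*s^5 + 6*sqrt(2)*s^5 - 84*s^4 - 25*sqrt(2)*s^4 - 110*sqrt(2)*s^3 + 126*s^3 + 196*s^2 + 144*sqrt(2)*s^2 + 224*sqrt(2)*s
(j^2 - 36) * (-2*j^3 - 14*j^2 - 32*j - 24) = -2*j^5 - 14*j^4 + 40*j^3 + 480*j^2 + 1152*j + 864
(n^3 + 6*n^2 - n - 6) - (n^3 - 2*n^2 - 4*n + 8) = 8*n^2 + 3*n - 14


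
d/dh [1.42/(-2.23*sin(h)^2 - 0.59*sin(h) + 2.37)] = (6.3332*sin(h) + 0.8378)*cos(h)/(2.23*sin(h)^2 + 0.59*sin(h) - 2.37)^2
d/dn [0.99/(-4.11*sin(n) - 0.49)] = 4.0689*cos(n)/(4.11*sin(n) + 0.49)^2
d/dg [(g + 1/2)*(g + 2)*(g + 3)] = 3*g^2 + 11*g + 17/2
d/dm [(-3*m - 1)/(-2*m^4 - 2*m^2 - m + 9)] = (6*m^4 + 6*m^2 + 3*m - (3*m + 1)*(8*m^3 + 4*m + 1) - 27)/(2*m^4 + 2*m^2 + m - 9)^2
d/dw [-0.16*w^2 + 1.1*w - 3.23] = 1.1 - 0.32*w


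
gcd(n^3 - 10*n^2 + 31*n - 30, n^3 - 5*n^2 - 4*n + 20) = n^2 - 7*n + 10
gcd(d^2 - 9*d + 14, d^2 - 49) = d - 7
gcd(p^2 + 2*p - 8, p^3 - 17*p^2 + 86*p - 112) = p - 2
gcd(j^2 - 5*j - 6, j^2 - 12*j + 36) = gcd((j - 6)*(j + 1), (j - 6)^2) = j - 6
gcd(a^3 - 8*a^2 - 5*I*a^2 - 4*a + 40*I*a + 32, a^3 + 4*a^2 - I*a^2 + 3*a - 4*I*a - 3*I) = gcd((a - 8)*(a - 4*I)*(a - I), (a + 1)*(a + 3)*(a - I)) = a - I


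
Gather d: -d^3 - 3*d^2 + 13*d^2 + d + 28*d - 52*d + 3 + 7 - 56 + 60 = -d^3 + 10*d^2 - 23*d + 14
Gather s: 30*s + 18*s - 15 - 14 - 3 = 48*s - 32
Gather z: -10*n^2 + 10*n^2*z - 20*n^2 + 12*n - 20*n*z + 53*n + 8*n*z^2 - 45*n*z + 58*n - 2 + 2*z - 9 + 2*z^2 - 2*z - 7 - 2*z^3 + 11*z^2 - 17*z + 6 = -30*n^2 + 123*n - 2*z^3 + z^2*(8*n + 13) + z*(10*n^2 - 65*n - 17) - 12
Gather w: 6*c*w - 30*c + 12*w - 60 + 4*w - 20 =-30*c + w*(6*c + 16) - 80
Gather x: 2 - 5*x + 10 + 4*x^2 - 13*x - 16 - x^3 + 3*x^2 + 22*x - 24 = -x^3 + 7*x^2 + 4*x - 28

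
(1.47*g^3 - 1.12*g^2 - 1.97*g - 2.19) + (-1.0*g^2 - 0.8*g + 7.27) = 1.47*g^3 - 2.12*g^2 - 2.77*g + 5.08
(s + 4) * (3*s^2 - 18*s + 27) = 3*s^3 - 6*s^2 - 45*s + 108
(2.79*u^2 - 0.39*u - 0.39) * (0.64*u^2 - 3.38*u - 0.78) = 1.7856*u^4 - 9.6798*u^3 - 1.1076*u^2 + 1.6224*u + 0.3042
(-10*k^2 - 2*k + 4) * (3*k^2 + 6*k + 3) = -30*k^4 - 66*k^3 - 30*k^2 + 18*k + 12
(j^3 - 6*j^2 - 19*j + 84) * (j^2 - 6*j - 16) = j^5 - 12*j^4 + j^3 + 294*j^2 - 200*j - 1344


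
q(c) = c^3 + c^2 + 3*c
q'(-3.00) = 24.00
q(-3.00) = -27.00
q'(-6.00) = 99.00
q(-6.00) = -198.00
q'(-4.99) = 67.72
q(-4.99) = -114.32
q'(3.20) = 40.12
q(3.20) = 52.61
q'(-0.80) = 3.32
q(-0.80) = -2.27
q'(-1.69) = 8.19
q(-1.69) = -7.04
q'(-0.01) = 2.98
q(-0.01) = -0.03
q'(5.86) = 117.74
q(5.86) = 253.15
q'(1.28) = 10.48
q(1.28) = 7.58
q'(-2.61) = 18.22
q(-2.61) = -18.80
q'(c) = 3*c^2 + 2*c + 3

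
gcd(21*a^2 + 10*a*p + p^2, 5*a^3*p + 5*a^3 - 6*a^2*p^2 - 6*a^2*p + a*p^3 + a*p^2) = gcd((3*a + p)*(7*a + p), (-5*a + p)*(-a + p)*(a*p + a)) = 1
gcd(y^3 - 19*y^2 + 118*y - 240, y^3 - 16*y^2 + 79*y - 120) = y^2 - 13*y + 40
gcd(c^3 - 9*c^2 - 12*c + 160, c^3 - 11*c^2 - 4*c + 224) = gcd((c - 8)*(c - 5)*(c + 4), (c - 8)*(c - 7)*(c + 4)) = c^2 - 4*c - 32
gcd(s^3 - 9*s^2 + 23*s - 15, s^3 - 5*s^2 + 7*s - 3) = s^2 - 4*s + 3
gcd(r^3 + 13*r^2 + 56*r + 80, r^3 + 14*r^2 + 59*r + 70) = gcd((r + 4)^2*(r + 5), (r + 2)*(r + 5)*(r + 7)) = r + 5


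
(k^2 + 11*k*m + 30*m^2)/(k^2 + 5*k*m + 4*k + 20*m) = (k + 6*m)/(k + 4)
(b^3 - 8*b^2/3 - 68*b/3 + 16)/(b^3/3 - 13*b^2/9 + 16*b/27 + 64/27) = 9*(3*b^3 - 8*b^2 - 68*b + 48)/(9*b^3 - 39*b^2 + 16*b + 64)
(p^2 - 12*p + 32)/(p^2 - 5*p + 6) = (p^2 - 12*p + 32)/(p^2 - 5*p + 6)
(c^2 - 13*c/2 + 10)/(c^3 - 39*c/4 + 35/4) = 2*(c - 4)/(2*c^2 + 5*c - 7)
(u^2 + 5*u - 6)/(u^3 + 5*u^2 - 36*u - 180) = (u - 1)/(u^2 - u - 30)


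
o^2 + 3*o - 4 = (o - 1)*(o + 4)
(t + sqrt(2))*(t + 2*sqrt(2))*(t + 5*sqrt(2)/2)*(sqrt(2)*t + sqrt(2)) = sqrt(2)*t^4 + sqrt(2)*t^3 + 11*t^3 + 11*t^2 + 19*sqrt(2)*t^2 + 20*t + 19*sqrt(2)*t + 20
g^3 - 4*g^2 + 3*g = g*(g - 3)*(g - 1)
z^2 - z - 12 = (z - 4)*(z + 3)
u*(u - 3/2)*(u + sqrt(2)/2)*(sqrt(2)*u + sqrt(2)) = sqrt(2)*u^4 - sqrt(2)*u^3/2 + u^3 - 3*sqrt(2)*u^2/2 - u^2/2 - 3*u/2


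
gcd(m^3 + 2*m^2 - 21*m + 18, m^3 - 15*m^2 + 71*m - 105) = m - 3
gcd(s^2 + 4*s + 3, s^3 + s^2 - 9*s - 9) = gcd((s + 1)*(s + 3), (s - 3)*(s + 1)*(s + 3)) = s^2 + 4*s + 3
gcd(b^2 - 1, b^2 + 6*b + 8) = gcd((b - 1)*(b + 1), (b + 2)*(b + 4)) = 1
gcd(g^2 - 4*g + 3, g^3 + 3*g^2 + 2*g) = 1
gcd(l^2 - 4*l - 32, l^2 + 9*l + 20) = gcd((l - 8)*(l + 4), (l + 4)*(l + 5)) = l + 4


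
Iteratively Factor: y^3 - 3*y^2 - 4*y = (y)*(y^2 - 3*y - 4) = y*(y + 1)*(y - 4)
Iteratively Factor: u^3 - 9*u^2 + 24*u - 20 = (u - 2)*(u^2 - 7*u + 10) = (u - 5)*(u - 2)*(u - 2)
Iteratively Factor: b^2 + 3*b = (b + 3)*(b)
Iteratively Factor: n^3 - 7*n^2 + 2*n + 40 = (n - 5)*(n^2 - 2*n - 8) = (n - 5)*(n - 4)*(n + 2)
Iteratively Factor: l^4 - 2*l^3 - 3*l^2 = (l - 3)*(l^3 + l^2) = (l - 3)*(l + 1)*(l^2) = l*(l - 3)*(l + 1)*(l)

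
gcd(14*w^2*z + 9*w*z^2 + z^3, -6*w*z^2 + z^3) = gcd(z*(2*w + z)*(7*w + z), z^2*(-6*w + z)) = z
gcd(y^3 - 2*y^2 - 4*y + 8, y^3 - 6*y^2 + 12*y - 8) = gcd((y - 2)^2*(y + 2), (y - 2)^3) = y^2 - 4*y + 4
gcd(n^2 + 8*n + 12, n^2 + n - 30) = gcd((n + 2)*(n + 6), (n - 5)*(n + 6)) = n + 6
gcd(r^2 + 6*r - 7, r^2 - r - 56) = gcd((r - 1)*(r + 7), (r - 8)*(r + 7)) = r + 7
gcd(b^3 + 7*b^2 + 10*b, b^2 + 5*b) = b^2 + 5*b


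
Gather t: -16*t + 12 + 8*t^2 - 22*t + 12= 8*t^2 - 38*t + 24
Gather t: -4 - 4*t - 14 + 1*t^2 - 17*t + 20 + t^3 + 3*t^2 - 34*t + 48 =t^3 + 4*t^2 - 55*t + 50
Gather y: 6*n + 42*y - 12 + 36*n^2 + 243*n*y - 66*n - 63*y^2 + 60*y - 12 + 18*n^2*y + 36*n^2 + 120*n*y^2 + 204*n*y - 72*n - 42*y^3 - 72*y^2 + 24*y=72*n^2 - 132*n - 42*y^3 + y^2*(120*n - 135) + y*(18*n^2 + 447*n + 126) - 24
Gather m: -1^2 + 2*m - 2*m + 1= 0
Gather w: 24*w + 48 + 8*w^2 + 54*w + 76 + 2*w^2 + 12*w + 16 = 10*w^2 + 90*w + 140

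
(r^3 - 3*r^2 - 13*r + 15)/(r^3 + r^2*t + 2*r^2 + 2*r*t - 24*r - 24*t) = (r^3 - 3*r^2 - 13*r + 15)/(r^3 + r^2*t + 2*r^2 + 2*r*t - 24*r - 24*t)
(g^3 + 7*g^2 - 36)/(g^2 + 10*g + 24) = (g^2 + g - 6)/(g + 4)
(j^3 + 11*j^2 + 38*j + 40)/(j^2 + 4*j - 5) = (j^2 + 6*j + 8)/(j - 1)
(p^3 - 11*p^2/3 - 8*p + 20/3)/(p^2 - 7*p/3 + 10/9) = 3*(p^2 - 3*p - 10)/(3*p - 5)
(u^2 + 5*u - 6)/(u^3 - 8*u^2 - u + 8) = (u + 6)/(u^2 - 7*u - 8)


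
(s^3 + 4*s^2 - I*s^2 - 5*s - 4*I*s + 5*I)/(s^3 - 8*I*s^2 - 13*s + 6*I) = (s^2 + 4*s - 5)/(s^2 - 7*I*s - 6)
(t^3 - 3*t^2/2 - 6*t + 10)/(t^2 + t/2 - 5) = t - 2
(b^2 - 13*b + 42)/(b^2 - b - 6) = (-b^2 + 13*b - 42)/(-b^2 + b + 6)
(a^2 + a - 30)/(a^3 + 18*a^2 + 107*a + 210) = (a - 5)/(a^2 + 12*a + 35)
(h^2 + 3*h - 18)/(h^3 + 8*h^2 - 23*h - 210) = (h - 3)/(h^2 + 2*h - 35)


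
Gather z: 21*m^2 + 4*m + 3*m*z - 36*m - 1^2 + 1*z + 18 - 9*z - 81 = 21*m^2 - 32*m + z*(3*m - 8) - 64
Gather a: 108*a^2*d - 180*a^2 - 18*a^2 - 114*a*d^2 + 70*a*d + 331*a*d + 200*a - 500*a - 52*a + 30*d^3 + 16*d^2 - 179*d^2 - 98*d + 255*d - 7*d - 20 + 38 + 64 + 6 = a^2*(108*d - 198) + a*(-114*d^2 + 401*d - 352) + 30*d^3 - 163*d^2 + 150*d + 88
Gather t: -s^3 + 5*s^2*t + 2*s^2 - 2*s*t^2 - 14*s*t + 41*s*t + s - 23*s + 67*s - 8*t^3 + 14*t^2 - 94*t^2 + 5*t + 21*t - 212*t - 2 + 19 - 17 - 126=-s^3 + 2*s^2 + 45*s - 8*t^3 + t^2*(-2*s - 80) + t*(5*s^2 + 27*s - 186) - 126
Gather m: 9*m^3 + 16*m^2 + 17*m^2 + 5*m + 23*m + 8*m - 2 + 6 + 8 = 9*m^3 + 33*m^2 + 36*m + 12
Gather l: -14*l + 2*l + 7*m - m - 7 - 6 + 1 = -12*l + 6*m - 12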